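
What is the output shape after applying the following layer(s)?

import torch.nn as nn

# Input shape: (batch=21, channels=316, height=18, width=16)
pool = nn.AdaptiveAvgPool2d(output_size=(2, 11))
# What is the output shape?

Input shape: (21, 316, 18, 16)
Output shape: (21, 316, 2, 11)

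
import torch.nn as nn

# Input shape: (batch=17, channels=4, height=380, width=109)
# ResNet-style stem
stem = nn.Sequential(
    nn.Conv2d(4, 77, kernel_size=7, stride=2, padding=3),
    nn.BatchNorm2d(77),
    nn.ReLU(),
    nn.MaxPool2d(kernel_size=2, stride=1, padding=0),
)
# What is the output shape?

Input shape: (17, 4, 380, 109)
  -> after Conv2d 7x7 stride=2: (17, 77, 190, 55)
Output shape: (17, 77, 189, 54)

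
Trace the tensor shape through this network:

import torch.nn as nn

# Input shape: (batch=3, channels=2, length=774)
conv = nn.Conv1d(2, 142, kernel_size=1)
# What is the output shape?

Input shape: (3, 2, 774)
Output shape: (3, 142, 774)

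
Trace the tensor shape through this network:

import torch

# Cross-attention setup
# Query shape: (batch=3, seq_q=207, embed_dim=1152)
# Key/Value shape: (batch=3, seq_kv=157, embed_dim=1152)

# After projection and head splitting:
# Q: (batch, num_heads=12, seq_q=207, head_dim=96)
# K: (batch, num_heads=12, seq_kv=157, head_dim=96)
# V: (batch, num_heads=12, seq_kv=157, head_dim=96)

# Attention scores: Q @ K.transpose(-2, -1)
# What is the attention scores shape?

Input shape: (3, 207, 1152)
Output shape: (3, 12, 207, 157)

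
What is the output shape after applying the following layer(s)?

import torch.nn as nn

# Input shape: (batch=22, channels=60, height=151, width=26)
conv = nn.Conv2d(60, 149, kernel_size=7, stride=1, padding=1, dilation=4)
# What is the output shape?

Input shape: (22, 60, 151, 26)
Output shape: (22, 149, 129, 4)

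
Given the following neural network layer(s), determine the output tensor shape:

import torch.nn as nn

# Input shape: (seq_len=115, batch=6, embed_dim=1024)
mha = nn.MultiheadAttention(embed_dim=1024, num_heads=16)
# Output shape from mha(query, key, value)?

Input shape: (115, 6, 1024)
Output shape: (115, 6, 1024)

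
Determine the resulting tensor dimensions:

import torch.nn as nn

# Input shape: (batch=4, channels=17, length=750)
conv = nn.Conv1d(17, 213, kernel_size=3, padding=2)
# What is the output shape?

Input shape: (4, 17, 750)
Output shape: (4, 213, 752)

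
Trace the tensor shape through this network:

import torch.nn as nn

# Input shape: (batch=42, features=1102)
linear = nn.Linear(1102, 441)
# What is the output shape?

Input shape: (42, 1102)
Output shape: (42, 441)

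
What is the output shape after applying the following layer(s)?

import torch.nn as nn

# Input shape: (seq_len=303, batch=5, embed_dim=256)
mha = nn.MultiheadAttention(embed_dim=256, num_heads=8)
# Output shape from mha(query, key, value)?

Input shape: (303, 5, 256)
Output shape: (303, 5, 256)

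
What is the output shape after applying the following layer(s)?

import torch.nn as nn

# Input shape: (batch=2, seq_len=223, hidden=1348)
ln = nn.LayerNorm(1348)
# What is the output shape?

Input shape: (2, 223, 1348)
Output shape: (2, 223, 1348)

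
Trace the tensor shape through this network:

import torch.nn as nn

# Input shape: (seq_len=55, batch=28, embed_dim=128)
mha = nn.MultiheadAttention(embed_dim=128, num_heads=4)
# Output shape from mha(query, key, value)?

Input shape: (55, 28, 128)
Output shape: (55, 28, 128)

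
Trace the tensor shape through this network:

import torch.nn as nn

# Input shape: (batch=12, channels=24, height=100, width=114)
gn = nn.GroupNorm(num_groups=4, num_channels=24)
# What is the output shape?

Input shape: (12, 24, 100, 114)
Output shape: (12, 24, 100, 114)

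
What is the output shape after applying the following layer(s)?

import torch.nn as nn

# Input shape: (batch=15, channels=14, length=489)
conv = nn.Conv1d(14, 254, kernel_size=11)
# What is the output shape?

Input shape: (15, 14, 489)
Output shape: (15, 254, 479)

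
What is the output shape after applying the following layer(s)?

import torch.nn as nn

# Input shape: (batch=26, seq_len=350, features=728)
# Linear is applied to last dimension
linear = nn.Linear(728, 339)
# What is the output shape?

Input shape: (26, 350, 728)
Output shape: (26, 350, 339)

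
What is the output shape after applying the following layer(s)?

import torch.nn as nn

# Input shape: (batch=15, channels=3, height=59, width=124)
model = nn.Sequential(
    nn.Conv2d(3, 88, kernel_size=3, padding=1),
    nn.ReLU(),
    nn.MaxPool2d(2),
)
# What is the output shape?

Input shape: (15, 3, 59, 124)
  -> after Conv2d: (15, 88, 59, 124)
  -> after ReLU: (15, 88, 59, 124)
Output shape: (15, 88, 29, 62)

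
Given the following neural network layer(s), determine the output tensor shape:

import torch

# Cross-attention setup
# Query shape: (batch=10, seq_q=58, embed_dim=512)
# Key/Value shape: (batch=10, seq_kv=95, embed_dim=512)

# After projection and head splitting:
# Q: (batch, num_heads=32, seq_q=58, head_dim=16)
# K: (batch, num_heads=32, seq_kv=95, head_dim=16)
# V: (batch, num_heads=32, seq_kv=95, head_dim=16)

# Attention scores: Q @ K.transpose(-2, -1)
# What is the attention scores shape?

Input shape: (10, 58, 512)
Output shape: (10, 32, 58, 95)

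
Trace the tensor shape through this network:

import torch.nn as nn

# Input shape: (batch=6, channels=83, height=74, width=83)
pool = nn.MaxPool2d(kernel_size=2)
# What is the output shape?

Input shape: (6, 83, 74, 83)
Output shape: (6, 83, 37, 41)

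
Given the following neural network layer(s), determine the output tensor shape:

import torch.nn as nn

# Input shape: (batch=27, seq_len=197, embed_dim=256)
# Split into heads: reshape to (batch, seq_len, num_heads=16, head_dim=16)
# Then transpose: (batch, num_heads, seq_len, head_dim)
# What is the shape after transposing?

Input shape: (27, 197, 256)
  -> after reshape: (27, 197, 16, 16)
Output shape: (27, 16, 197, 16)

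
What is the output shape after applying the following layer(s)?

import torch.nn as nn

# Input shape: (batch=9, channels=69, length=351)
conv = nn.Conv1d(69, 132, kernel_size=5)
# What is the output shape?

Input shape: (9, 69, 351)
Output shape: (9, 132, 347)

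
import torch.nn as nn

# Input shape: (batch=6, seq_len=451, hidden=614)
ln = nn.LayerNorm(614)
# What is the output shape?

Input shape: (6, 451, 614)
Output shape: (6, 451, 614)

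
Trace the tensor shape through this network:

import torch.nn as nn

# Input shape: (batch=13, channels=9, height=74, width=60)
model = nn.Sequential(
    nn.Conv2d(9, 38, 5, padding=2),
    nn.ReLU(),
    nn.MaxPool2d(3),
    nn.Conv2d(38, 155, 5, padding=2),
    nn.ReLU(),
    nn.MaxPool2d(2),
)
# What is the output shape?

Input shape: (13, 9, 74, 60)
  -> after first Conv2d: (13, 38, 74, 60)
  -> after first MaxPool2d: (13, 38, 24, 20)
  -> after second Conv2d: (13, 155, 24, 20)
Output shape: (13, 155, 12, 10)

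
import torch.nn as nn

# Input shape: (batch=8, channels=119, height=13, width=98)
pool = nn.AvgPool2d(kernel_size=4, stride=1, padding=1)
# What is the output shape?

Input shape: (8, 119, 13, 98)
Output shape: (8, 119, 12, 97)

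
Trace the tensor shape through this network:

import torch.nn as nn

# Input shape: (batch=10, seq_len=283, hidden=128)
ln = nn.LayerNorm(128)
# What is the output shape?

Input shape: (10, 283, 128)
Output shape: (10, 283, 128)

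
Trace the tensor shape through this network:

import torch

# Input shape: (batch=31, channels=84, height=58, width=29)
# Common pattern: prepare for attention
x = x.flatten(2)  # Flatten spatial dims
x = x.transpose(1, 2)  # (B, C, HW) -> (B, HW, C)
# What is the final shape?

Input shape: (31, 84, 58, 29)
  -> after flatten(2): (31, 84, 1682)
Output shape: (31, 1682, 84)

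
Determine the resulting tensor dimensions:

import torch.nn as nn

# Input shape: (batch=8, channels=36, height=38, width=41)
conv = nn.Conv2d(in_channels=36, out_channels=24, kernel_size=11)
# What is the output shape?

Input shape: (8, 36, 38, 41)
Output shape: (8, 24, 28, 31)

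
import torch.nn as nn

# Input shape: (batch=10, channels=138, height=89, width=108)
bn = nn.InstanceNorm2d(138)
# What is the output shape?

Input shape: (10, 138, 89, 108)
Output shape: (10, 138, 89, 108)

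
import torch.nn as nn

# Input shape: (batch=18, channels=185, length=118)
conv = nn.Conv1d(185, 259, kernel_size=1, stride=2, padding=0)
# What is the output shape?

Input shape: (18, 185, 118)
Output shape: (18, 259, 59)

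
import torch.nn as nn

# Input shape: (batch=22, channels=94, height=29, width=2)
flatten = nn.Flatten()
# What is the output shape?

Input shape: (22, 94, 29, 2)
Output shape: (22, 5452)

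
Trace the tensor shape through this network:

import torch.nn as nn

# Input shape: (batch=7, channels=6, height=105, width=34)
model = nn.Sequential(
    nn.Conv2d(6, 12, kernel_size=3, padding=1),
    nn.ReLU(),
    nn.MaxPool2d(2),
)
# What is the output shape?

Input shape: (7, 6, 105, 34)
  -> after Conv2d: (7, 12, 105, 34)
  -> after ReLU: (7, 12, 105, 34)
Output shape: (7, 12, 52, 17)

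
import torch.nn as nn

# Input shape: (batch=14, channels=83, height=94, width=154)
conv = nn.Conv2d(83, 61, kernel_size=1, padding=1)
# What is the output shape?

Input shape: (14, 83, 94, 154)
Output shape: (14, 61, 96, 156)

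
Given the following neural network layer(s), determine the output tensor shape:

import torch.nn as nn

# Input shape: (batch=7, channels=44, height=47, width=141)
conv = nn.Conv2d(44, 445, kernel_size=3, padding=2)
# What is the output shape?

Input shape: (7, 44, 47, 141)
Output shape: (7, 445, 49, 143)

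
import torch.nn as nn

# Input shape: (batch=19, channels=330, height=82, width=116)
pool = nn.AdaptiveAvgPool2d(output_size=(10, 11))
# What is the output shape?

Input shape: (19, 330, 82, 116)
Output shape: (19, 330, 10, 11)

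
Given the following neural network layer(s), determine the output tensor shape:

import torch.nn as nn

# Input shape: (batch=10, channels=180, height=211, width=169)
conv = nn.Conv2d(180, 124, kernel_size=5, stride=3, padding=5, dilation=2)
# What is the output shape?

Input shape: (10, 180, 211, 169)
Output shape: (10, 124, 71, 57)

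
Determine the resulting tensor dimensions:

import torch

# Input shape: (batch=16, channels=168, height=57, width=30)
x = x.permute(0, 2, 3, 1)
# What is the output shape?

Input shape: (16, 168, 57, 30)
Output shape: (16, 57, 30, 168)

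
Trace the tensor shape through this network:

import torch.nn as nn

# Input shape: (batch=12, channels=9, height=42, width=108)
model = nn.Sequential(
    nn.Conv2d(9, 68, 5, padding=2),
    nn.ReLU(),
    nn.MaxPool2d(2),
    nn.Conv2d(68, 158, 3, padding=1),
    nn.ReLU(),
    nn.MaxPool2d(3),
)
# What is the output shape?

Input shape: (12, 9, 42, 108)
  -> after first Conv2d: (12, 68, 42, 108)
  -> after first MaxPool2d: (12, 68, 21, 54)
  -> after second Conv2d: (12, 158, 21, 54)
Output shape: (12, 158, 7, 18)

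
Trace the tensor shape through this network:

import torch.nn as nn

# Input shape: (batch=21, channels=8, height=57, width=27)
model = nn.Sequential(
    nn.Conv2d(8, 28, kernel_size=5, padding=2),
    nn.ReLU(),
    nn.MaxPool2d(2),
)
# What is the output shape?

Input shape: (21, 8, 57, 27)
  -> after Conv2d: (21, 28, 57, 27)
  -> after ReLU: (21, 28, 57, 27)
Output shape: (21, 28, 28, 13)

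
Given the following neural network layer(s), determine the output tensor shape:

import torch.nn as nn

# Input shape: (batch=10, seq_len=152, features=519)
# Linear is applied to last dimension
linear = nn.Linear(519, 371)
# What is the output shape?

Input shape: (10, 152, 519)
Output shape: (10, 152, 371)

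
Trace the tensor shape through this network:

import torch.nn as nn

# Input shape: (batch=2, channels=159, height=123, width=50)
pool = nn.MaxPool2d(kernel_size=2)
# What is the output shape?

Input shape: (2, 159, 123, 50)
Output shape: (2, 159, 61, 25)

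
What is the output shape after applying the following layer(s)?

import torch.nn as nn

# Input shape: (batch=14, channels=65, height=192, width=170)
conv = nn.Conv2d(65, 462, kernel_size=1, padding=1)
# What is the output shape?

Input shape: (14, 65, 192, 170)
Output shape: (14, 462, 194, 172)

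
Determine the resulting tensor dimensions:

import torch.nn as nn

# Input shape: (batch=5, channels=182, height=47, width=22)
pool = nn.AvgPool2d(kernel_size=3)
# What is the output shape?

Input shape: (5, 182, 47, 22)
Output shape: (5, 182, 15, 7)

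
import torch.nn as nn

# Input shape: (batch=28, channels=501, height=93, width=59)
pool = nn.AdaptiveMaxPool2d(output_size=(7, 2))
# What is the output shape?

Input shape: (28, 501, 93, 59)
Output shape: (28, 501, 7, 2)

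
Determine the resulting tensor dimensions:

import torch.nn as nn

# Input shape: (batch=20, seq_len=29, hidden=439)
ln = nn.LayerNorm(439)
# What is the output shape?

Input shape: (20, 29, 439)
Output shape: (20, 29, 439)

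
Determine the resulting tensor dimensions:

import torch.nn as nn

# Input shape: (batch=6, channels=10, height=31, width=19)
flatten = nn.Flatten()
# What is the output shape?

Input shape: (6, 10, 31, 19)
Output shape: (6, 5890)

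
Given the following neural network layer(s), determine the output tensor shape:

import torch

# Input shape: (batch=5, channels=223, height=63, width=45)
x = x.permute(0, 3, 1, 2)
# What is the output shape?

Input shape: (5, 223, 63, 45)
Output shape: (5, 45, 223, 63)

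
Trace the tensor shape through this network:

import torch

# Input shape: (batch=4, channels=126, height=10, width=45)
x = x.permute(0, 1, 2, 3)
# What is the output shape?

Input shape: (4, 126, 10, 45)
Output shape: (4, 126, 10, 45)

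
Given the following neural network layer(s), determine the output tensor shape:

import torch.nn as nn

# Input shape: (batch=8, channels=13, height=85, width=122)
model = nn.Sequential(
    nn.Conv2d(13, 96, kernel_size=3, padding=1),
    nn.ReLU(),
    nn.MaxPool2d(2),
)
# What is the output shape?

Input shape: (8, 13, 85, 122)
  -> after Conv2d: (8, 96, 85, 122)
  -> after ReLU: (8, 96, 85, 122)
Output shape: (8, 96, 42, 61)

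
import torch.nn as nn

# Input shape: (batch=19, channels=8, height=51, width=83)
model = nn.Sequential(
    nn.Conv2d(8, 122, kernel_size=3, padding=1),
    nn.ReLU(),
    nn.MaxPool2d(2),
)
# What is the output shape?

Input shape: (19, 8, 51, 83)
  -> after Conv2d: (19, 122, 51, 83)
  -> after ReLU: (19, 122, 51, 83)
Output shape: (19, 122, 25, 41)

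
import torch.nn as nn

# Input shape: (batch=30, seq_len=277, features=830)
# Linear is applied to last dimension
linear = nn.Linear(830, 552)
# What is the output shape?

Input shape: (30, 277, 830)
Output shape: (30, 277, 552)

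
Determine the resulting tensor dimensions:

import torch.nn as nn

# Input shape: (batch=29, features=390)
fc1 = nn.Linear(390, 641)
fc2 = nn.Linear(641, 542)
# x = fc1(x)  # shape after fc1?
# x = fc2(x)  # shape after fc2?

Input shape: (29, 390)
  -> after fc1: (29, 641)
Output shape: (29, 542)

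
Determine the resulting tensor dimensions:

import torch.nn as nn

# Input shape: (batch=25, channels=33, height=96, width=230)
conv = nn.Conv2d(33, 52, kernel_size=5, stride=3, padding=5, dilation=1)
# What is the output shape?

Input shape: (25, 33, 96, 230)
Output shape: (25, 52, 34, 79)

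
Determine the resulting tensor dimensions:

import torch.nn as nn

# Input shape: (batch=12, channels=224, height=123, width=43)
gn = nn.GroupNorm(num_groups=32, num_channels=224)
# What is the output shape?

Input shape: (12, 224, 123, 43)
Output shape: (12, 224, 123, 43)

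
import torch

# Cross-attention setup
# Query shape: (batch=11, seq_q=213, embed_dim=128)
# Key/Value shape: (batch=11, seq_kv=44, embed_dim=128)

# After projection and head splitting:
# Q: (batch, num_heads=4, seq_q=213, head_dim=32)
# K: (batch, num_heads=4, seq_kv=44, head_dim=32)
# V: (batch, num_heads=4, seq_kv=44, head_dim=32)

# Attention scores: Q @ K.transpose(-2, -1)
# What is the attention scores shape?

Input shape: (11, 213, 128)
Output shape: (11, 4, 213, 44)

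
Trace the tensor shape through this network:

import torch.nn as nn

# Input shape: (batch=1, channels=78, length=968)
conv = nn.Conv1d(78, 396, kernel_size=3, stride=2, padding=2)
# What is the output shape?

Input shape: (1, 78, 968)
Output shape: (1, 396, 485)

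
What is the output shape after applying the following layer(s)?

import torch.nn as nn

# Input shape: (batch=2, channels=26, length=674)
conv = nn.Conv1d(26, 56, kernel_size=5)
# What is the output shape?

Input shape: (2, 26, 674)
Output shape: (2, 56, 670)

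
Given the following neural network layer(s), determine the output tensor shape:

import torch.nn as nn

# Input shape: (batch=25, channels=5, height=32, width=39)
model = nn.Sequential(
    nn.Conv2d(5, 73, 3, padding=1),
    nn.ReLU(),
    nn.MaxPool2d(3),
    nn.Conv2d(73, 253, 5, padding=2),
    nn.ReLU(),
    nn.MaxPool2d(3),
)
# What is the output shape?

Input shape: (25, 5, 32, 39)
  -> after first Conv2d: (25, 73, 32, 39)
  -> after first MaxPool2d: (25, 73, 10, 13)
  -> after second Conv2d: (25, 253, 10, 13)
Output shape: (25, 253, 3, 4)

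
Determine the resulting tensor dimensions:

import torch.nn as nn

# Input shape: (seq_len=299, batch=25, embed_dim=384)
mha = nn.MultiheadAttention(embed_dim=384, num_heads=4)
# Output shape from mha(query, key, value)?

Input shape: (299, 25, 384)
Output shape: (299, 25, 384)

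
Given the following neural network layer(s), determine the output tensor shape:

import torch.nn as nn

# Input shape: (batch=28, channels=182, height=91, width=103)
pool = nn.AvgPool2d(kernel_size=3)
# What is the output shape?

Input shape: (28, 182, 91, 103)
Output shape: (28, 182, 30, 34)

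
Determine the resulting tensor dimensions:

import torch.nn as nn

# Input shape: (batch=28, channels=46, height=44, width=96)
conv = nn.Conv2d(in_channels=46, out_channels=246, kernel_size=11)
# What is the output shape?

Input shape: (28, 46, 44, 96)
Output shape: (28, 246, 34, 86)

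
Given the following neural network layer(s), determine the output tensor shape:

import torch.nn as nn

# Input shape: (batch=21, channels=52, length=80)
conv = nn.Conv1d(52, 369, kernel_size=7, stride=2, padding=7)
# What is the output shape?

Input shape: (21, 52, 80)
Output shape: (21, 369, 44)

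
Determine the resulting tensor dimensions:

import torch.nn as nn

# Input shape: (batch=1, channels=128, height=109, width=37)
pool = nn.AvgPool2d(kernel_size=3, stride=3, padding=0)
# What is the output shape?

Input shape: (1, 128, 109, 37)
Output shape: (1, 128, 36, 12)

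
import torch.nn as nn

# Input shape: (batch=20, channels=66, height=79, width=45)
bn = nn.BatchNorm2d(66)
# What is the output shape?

Input shape: (20, 66, 79, 45)
Output shape: (20, 66, 79, 45)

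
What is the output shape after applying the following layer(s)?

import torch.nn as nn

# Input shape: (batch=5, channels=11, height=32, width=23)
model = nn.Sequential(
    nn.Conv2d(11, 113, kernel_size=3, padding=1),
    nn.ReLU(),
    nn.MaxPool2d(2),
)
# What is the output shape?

Input shape: (5, 11, 32, 23)
  -> after Conv2d: (5, 113, 32, 23)
  -> after ReLU: (5, 113, 32, 23)
Output shape: (5, 113, 16, 11)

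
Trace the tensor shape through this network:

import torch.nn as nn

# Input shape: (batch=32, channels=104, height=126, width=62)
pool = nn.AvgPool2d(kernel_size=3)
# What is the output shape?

Input shape: (32, 104, 126, 62)
Output shape: (32, 104, 42, 20)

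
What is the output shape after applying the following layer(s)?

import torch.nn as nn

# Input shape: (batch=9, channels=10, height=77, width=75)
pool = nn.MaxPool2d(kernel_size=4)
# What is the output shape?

Input shape: (9, 10, 77, 75)
Output shape: (9, 10, 19, 18)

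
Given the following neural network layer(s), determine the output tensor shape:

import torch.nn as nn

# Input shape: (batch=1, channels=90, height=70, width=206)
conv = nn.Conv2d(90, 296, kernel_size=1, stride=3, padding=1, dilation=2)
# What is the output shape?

Input shape: (1, 90, 70, 206)
Output shape: (1, 296, 24, 70)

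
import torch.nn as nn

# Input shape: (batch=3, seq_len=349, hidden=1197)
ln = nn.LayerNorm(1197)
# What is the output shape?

Input shape: (3, 349, 1197)
Output shape: (3, 349, 1197)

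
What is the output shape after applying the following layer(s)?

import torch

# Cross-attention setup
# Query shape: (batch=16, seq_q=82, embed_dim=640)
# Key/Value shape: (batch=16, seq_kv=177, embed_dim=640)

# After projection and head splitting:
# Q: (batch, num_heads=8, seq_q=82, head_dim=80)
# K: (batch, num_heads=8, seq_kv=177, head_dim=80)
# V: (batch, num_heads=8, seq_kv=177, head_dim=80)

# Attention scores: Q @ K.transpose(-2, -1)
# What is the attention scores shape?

Input shape: (16, 82, 640)
Output shape: (16, 8, 82, 177)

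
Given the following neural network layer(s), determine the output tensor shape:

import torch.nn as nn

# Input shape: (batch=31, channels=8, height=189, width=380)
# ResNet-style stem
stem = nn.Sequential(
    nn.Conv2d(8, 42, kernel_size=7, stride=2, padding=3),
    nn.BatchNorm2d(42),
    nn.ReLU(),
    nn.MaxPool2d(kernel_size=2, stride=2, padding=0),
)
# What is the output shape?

Input shape: (31, 8, 189, 380)
  -> after Conv2d 7x7 stride=2: (31, 42, 95, 190)
Output shape: (31, 42, 47, 95)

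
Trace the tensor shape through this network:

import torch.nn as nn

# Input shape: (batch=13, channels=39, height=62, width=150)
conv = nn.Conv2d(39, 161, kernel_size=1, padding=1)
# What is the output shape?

Input shape: (13, 39, 62, 150)
Output shape: (13, 161, 64, 152)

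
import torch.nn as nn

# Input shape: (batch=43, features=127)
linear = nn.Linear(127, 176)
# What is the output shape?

Input shape: (43, 127)
Output shape: (43, 176)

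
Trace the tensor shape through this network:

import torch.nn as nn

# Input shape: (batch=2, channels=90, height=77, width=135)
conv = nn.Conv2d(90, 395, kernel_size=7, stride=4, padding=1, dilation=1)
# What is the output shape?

Input shape: (2, 90, 77, 135)
Output shape: (2, 395, 19, 33)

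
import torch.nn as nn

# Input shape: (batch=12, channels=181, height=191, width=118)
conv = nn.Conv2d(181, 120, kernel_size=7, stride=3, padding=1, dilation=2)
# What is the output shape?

Input shape: (12, 181, 191, 118)
Output shape: (12, 120, 61, 36)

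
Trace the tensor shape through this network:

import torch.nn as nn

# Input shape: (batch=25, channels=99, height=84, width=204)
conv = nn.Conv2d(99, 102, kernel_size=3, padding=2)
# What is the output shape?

Input shape: (25, 99, 84, 204)
Output shape: (25, 102, 86, 206)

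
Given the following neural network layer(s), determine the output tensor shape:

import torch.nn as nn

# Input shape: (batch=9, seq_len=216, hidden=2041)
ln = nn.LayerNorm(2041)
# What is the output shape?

Input shape: (9, 216, 2041)
Output shape: (9, 216, 2041)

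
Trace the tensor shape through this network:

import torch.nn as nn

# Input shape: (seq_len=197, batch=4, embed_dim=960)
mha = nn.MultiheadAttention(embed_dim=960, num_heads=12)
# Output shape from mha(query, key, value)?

Input shape: (197, 4, 960)
Output shape: (197, 4, 960)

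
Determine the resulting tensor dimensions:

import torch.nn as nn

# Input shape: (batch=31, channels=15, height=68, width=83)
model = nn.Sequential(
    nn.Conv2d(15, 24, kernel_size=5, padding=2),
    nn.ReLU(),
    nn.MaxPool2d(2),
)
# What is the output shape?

Input shape: (31, 15, 68, 83)
  -> after Conv2d: (31, 24, 68, 83)
  -> after ReLU: (31, 24, 68, 83)
Output shape: (31, 24, 34, 41)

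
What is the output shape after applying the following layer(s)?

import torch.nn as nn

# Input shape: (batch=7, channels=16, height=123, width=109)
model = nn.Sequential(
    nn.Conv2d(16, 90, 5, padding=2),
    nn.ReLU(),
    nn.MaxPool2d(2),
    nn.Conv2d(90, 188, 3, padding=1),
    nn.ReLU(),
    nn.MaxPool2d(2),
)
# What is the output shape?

Input shape: (7, 16, 123, 109)
  -> after first Conv2d: (7, 90, 123, 109)
  -> after first MaxPool2d: (7, 90, 61, 54)
  -> after second Conv2d: (7, 188, 61, 54)
Output shape: (7, 188, 30, 27)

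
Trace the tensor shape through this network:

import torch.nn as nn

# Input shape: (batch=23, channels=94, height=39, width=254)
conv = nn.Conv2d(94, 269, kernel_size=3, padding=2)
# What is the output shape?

Input shape: (23, 94, 39, 254)
Output shape: (23, 269, 41, 256)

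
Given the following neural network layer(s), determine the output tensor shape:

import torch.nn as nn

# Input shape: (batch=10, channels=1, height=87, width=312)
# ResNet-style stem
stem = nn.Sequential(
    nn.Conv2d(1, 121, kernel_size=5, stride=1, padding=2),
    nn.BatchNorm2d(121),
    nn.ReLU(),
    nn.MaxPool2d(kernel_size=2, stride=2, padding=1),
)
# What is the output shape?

Input shape: (10, 1, 87, 312)
  -> after Conv2d 5x5 stride=1: (10, 121, 87, 312)
Output shape: (10, 121, 44, 157)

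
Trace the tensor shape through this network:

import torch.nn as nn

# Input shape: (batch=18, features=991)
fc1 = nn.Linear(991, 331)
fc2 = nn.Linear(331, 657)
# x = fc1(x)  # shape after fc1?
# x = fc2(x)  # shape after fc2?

Input shape: (18, 991)
  -> after fc1: (18, 331)
Output shape: (18, 657)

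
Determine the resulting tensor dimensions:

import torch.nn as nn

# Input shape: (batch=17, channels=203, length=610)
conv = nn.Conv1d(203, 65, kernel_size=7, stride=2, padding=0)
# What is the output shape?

Input shape: (17, 203, 610)
Output shape: (17, 65, 302)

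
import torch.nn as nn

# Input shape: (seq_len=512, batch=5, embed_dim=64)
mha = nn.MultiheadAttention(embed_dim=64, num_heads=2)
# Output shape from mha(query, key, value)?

Input shape: (512, 5, 64)
Output shape: (512, 5, 64)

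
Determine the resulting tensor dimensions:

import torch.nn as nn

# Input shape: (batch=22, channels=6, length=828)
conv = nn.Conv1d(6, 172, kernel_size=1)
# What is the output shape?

Input shape: (22, 6, 828)
Output shape: (22, 172, 828)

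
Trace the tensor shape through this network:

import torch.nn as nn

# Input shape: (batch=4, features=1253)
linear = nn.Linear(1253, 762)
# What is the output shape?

Input shape: (4, 1253)
Output shape: (4, 762)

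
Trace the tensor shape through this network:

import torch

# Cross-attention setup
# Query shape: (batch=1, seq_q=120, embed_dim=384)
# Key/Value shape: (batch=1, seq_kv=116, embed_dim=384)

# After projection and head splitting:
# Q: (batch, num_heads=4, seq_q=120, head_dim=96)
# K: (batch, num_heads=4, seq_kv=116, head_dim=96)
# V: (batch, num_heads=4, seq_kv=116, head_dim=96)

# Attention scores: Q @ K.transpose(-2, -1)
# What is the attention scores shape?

Input shape: (1, 120, 384)
Output shape: (1, 4, 120, 116)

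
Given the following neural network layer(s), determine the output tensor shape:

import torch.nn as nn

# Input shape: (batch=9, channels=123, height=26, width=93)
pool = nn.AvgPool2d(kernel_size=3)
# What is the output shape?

Input shape: (9, 123, 26, 93)
Output shape: (9, 123, 8, 31)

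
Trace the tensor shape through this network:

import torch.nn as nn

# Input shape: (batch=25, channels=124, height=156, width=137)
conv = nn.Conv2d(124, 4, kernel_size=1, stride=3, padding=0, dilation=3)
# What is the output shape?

Input shape: (25, 124, 156, 137)
Output shape: (25, 4, 52, 46)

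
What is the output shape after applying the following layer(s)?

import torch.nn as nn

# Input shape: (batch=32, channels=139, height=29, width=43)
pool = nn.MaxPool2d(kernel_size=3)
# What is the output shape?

Input shape: (32, 139, 29, 43)
Output shape: (32, 139, 9, 14)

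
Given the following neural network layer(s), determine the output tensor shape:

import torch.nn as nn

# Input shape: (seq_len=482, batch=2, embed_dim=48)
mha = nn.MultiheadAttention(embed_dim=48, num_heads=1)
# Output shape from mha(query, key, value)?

Input shape: (482, 2, 48)
Output shape: (482, 2, 48)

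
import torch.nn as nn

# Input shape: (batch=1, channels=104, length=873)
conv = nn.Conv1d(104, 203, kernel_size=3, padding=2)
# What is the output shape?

Input shape: (1, 104, 873)
Output shape: (1, 203, 875)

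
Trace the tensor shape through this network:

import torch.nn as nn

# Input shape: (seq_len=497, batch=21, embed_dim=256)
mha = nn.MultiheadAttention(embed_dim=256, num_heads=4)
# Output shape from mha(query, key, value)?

Input shape: (497, 21, 256)
Output shape: (497, 21, 256)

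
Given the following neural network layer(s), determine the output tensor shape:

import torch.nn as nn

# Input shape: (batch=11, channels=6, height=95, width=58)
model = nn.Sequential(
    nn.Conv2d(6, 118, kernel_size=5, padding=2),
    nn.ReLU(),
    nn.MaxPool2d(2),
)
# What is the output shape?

Input shape: (11, 6, 95, 58)
  -> after Conv2d: (11, 118, 95, 58)
  -> after ReLU: (11, 118, 95, 58)
Output shape: (11, 118, 47, 29)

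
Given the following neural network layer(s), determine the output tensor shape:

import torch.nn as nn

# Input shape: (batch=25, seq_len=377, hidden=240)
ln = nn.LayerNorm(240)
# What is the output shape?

Input shape: (25, 377, 240)
Output shape: (25, 377, 240)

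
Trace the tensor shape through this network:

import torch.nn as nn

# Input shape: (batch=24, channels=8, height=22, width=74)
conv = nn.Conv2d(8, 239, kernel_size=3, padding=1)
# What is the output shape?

Input shape: (24, 8, 22, 74)
Output shape: (24, 239, 22, 74)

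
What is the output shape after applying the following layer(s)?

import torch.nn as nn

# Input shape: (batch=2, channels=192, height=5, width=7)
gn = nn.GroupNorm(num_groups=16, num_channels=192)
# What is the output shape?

Input shape: (2, 192, 5, 7)
Output shape: (2, 192, 5, 7)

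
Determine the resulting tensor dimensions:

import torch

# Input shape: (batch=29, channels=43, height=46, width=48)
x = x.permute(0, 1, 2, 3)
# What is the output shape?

Input shape: (29, 43, 46, 48)
Output shape: (29, 43, 46, 48)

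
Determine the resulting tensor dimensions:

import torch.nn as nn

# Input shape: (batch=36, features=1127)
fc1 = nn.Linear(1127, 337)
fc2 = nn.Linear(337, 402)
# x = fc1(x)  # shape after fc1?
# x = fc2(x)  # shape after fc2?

Input shape: (36, 1127)
  -> after fc1: (36, 337)
Output shape: (36, 402)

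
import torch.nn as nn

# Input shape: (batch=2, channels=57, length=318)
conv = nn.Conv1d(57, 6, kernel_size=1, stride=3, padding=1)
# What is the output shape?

Input shape: (2, 57, 318)
Output shape: (2, 6, 107)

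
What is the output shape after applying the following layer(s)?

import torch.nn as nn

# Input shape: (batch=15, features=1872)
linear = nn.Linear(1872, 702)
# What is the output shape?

Input shape: (15, 1872)
Output shape: (15, 702)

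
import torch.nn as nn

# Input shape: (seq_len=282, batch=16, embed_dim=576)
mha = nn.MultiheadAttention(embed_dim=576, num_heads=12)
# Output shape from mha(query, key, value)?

Input shape: (282, 16, 576)
Output shape: (282, 16, 576)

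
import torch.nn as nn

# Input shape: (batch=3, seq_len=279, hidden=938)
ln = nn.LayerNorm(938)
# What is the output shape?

Input shape: (3, 279, 938)
Output shape: (3, 279, 938)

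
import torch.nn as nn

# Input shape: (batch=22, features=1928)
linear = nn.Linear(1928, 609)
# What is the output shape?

Input shape: (22, 1928)
Output shape: (22, 609)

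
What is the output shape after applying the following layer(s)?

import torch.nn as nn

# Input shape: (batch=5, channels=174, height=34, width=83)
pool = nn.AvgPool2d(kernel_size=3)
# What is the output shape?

Input shape: (5, 174, 34, 83)
Output shape: (5, 174, 11, 27)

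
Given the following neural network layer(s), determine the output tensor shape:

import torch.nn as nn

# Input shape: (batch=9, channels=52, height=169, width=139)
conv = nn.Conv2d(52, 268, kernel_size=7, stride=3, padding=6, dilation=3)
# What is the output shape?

Input shape: (9, 52, 169, 139)
Output shape: (9, 268, 55, 45)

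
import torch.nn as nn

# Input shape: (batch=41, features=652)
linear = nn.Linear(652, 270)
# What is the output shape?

Input shape: (41, 652)
Output shape: (41, 270)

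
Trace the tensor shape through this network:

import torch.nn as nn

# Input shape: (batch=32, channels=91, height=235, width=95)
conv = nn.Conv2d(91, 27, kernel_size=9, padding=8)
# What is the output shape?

Input shape: (32, 91, 235, 95)
Output shape: (32, 27, 243, 103)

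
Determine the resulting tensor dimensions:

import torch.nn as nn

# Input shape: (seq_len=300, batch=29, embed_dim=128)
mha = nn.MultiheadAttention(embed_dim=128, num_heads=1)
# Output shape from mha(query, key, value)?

Input shape: (300, 29, 128)
Output shape: (300, 29, 128)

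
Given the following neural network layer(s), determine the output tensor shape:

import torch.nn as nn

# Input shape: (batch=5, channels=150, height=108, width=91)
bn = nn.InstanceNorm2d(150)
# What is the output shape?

Input shape: (5, 150, 108, 91)
Output shape: (5, 150, 108, 91)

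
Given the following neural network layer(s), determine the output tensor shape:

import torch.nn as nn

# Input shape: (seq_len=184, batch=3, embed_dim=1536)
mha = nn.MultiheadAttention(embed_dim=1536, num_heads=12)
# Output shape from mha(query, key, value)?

Input shape: (184, 3, 1536)
Output shape: (184, 3, 1536)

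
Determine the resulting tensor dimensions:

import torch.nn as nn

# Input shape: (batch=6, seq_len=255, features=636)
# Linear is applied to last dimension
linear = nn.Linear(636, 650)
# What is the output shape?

Input shape: (6, 255, 636)
Output shape: (6, 255, 650)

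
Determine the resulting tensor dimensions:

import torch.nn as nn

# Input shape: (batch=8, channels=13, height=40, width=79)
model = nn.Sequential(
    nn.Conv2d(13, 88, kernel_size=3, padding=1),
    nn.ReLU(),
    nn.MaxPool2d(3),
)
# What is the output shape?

Input shape: (8, 13, 40, 79)
  -> after Conv2d: (8, 88, 40, 79)
  -> after ReLU: (8, 88, 40, 79)
Output shape: (8, 88, 13, 26)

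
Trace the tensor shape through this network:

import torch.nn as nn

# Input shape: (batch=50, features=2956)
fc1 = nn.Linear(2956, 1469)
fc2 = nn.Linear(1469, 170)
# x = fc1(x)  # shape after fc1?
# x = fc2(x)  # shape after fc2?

Input shape: (50, 2956)
  -> after fc1: (50, 1469)
Output shape: (50, 170)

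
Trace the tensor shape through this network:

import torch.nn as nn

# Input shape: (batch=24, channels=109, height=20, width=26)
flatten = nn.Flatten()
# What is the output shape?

Input shape: (24, 109, 20, 26)
Output shape: (24, 56680)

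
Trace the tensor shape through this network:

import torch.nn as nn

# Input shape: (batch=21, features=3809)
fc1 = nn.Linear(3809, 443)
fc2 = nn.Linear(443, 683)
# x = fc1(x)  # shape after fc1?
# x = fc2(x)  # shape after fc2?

Input shape: (21, 3809)
  -> after fc1: (21, 443)
Output shape: (21, 683)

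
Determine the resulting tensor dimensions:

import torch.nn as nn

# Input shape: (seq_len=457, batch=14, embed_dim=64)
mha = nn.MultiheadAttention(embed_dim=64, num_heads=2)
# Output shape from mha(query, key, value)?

Input shape: (457, 14, 64)
Output shape: (457, 14, 64)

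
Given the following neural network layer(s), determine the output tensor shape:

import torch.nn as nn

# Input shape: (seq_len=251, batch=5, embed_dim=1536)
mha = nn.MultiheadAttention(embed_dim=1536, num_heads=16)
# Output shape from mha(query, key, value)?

Input shape: (251, 5, 1536)
Output shape: (251, 5, 1536)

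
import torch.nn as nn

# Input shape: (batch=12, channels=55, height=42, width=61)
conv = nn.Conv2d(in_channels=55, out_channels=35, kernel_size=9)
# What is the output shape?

Input shape: (12, 55, 42, 61)
Output shape: (12, 35, 34, 53)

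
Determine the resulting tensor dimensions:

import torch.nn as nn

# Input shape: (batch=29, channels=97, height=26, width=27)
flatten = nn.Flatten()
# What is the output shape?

Input shape: (29, 97, 26, 27)
Output shape: (29, 68094)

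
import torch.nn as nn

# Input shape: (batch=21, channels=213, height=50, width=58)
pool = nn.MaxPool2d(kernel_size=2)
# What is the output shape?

Input shape: (21, 213, 50, 58)
Output shape: (21, 213, 25, 29)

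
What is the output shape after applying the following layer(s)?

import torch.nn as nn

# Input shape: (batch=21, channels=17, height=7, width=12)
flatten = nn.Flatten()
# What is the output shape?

Input shape: (21, 17, 7, 12)
Output shape: (21, 1428)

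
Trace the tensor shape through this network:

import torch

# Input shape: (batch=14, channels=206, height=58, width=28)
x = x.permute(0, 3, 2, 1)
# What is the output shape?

Input shape: (14, 206, 58, 28)
Output shape: (14, 28, 58, 206)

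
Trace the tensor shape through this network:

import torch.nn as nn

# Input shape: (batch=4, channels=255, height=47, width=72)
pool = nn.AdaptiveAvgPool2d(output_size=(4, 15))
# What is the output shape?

Input shape: (4, 255, 47, 72)
Output shape: (4, 255, 4, 15)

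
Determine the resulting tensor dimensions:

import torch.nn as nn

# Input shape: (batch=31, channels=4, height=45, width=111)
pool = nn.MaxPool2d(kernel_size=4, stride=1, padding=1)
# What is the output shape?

Input shape: (31, 4, 45, 111)
Output shape: (31, 4, 44, 110)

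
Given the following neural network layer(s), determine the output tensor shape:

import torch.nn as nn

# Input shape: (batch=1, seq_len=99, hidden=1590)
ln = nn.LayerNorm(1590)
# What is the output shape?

Input shape: (1, 99, 1590)
Output shape: (1, 99, 1590)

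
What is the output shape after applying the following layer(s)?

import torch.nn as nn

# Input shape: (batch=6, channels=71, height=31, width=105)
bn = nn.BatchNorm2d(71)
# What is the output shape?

Input shape: (6, 71, 31, 105)
Output shape: (6, 71, 31, 105)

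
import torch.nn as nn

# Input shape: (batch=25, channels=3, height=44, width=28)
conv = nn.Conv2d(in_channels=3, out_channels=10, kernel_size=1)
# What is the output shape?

Input shape: (25, 3, 44, 28)
Output shape: (25, 10, 44, 28)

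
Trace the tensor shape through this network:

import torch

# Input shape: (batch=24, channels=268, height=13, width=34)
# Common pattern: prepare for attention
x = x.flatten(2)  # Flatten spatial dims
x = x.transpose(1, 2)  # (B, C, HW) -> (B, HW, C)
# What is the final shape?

Input shape: (24, 268, 13, 34)
  -> after flatten(2): (24, 268, 442)
Output shape: (24, 442, 268)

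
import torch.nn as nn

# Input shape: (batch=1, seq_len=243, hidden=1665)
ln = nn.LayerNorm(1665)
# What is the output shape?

Input shape: (1, 243, 1665)
Output shape: (1, 243, 1665)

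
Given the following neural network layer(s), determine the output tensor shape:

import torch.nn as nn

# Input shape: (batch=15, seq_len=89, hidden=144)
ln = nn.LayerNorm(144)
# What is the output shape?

Input shape: (15, 89, 144)
Output shape: (15, 89, 144)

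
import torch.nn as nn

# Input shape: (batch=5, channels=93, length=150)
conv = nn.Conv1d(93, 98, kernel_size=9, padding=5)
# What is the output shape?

Input shape: (5, 93, 150)
Output shape: (5, 98, 152)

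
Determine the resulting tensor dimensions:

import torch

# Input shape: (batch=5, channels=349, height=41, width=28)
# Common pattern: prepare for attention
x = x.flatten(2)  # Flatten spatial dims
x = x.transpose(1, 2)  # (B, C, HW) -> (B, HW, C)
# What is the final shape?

Input shape: (5, 349, 41, 28)
  -> after flatten(2): (5, 349, 1148)
Output shape: (5, 1148, 349)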